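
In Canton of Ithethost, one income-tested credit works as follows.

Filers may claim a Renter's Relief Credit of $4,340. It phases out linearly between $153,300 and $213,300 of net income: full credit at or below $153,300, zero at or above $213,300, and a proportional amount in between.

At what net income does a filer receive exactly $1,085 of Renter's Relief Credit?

$198,300

$1,085 is 1,085/4,340 of the full $4,340, so 3,255/4,340 of the $60,000 range has been used: income = $153,300 + $60,000 × 3,255/4,340 = $198,300.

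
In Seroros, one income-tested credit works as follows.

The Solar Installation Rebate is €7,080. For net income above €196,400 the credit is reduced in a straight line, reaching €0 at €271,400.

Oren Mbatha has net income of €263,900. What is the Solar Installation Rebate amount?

Solar Installation Rebate: €263,900 is €67,500 into a €75,000 phase-out range, leaving 7,500/75,000 of the credit: €7,080 × 7,500/75,000 = €708.

€708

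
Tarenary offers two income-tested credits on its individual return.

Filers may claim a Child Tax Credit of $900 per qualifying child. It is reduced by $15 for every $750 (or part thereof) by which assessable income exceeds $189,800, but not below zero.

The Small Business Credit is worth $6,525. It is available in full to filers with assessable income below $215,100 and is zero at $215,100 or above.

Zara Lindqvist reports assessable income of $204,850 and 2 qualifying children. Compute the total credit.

$8,010

Child Tax Credit: base = 2 × $900 = $1,800. income exceeds $189,800 by $15,050, which is 21 full-or-partial $750 increments; reduction = 21 × $15 = $315, leaving $1,485.
Small Business Credit: $204,850 is below the $215,100 cutoff, so the full $6,525 applies.
Total: $1,485 + $6,525 = $8,010.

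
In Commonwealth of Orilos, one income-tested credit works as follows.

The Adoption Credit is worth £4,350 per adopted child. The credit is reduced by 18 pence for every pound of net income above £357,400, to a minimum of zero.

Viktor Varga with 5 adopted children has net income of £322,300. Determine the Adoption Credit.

£21,750

Adoption Credit: base = 5 × £4,350 = £21,750. £322,300 is at or below the £357,400 threshold, so the full £21,750 applies.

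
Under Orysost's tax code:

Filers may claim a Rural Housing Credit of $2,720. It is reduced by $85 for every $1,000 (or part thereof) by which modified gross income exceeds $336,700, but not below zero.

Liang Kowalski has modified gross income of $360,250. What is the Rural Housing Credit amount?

Rural Housing Credit: income exceeds $336,700 by $23,550, which is 24 full-or-partial $1,000 increments; reduction = 24 × $85 = $2,040, leaving $680.

$680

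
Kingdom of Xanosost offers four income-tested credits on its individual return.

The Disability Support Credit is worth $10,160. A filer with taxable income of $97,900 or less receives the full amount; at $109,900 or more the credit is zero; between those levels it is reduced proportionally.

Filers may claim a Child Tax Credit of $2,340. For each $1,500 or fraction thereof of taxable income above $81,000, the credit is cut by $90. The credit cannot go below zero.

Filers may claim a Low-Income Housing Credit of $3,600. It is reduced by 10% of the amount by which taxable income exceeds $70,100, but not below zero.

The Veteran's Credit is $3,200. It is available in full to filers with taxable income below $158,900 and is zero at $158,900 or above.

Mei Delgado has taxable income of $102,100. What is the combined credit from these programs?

$11,194

Disability Support Credit: $102,100 is $4,200 into a $12,000 phase-out range, leaving 7,800/12,000 of the credit: $10,160 × 7,800/12,000 = $6,604.
Child Tax Credit: income exceeds $81,000 by $21,100, which is 15 full-or-partial $1,500 increments; reduction = 15 × $90 = $1,350, leaving $990.
Low-Income Housing Credit: 10% of the $32,000 excess over $70,100 is $3,200; credit = $3,600 − $3,200 = $400.
Veteran's Credit: $102,100 is below the $158,900 cutoff, so the full $3,200 applies.
Total: $6,604 + $990 + $400 + $3,200 = $11,194.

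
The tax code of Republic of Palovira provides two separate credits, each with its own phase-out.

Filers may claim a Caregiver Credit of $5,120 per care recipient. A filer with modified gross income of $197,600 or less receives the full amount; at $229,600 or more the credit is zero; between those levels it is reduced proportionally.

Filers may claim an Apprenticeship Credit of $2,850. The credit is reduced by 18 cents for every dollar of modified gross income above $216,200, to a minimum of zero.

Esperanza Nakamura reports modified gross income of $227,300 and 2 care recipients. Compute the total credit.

$1,588

Caregiver Credit: base = 2 × $5,120 = $10,240. $227,300 is $29,700 into a $32,000 phase-out range, leaving 2,300/32,000 of the credit: $10,240 × 2,300/32,000 = $736.
Apprenticeship Credit: 18% of the $11,100 excess over $216,200 is $1,998; credit = $2,850 − $1,998 = $852.
Total: $736 + $852 = $1,588.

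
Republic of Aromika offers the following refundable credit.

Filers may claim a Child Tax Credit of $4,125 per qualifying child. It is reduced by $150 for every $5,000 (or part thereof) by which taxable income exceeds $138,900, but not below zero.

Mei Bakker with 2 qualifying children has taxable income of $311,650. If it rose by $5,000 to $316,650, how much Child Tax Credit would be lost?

At $311,650 — base = 2 × $4,125 = $8,250. income exceeds $138,900 by $172,750, which is 35 full-or-partial $5,000 increments; reduction = 35 × $150 = $5,250, leaving $3,000.
At $316,650 — base = 2 × $4,125 = $8,250. income exceeds $138,900 by $177,750, which is 36 full-or-partial $5,000 increments; reduction = 36 × $150 = $5,400, leaving $2,850.
Lost: $3,000 − $2,850 = $150.

$150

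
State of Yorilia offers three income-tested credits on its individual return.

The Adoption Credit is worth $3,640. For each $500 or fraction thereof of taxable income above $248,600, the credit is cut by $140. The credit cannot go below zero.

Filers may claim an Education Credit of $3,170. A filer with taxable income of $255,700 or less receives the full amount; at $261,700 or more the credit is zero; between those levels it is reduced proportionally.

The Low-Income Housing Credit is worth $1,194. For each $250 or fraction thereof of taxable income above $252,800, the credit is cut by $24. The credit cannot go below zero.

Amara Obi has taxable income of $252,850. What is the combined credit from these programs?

Adoption Credit: income exceeds $248,600 by $4,250, which is 9 full-or-partial $500 increments; reduction = 9 × $140 = $1,260, leaving $2,380.
Education Credit: $252,850 is at or below the $255,700 threshold, so the full $3,170 applies.
Low-Income Housing Credit: income exceeds $252,800 by $50, which is 1 full-or-partial $250 increment; reduction = 1 × $24 = $24, leaving $1,170.
Total: $2,380 + $3,170 + $1,170 = $6,720.

$6,720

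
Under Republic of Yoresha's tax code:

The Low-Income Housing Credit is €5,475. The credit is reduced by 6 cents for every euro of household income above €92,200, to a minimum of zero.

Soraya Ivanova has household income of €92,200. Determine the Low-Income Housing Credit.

Low-Income Housing Credit: €92,200 is at or below the €92,200 threshold, so the full €5,475 applies.

€5,475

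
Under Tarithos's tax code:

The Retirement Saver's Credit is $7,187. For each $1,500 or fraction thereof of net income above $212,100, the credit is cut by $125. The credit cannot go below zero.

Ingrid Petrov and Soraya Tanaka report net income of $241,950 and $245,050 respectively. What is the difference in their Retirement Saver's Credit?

Ingrid ($241,950): Retirement Saver's Credit: income exceeds $212,100 by $29,850, which is 20 full-or-partial $1,500 increments; reduction = 20 × $125 = $2,500, leaving $4,687.
Soraya ($245,050): Retirement Saver's Credit: income exceeds $212,100 by $32,950, which is 22 full-or-partial $1,500 increments; reduction = 22 × $125 = $2,750, leaving $4,437.
Difference: |$4,687 − $4,437| = $250.

$250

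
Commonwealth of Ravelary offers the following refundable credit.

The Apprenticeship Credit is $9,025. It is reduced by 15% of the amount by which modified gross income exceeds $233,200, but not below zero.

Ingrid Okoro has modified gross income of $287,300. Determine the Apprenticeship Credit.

Apprenticeship Credit: 15% of the $54,100 excess over $233,200 is $8,115; credit = $9,025 − $8,115 = $910.

$910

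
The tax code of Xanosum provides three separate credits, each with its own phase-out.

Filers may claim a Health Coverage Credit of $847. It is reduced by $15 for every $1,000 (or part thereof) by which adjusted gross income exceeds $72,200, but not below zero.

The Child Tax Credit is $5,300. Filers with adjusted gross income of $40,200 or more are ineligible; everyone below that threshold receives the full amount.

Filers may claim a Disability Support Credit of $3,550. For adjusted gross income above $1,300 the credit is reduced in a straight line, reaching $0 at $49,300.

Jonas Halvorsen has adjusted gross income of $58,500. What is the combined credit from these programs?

Health Coverage Credit: $58,500 is at or below the $72,200 threshold, so the full $847 applies.
Child Tax Credit: $58,500 meets or exceeds the $40,200 cutoff, so the credit is $0.
Disability Support Credit: $58,500 is at or above $49,300, so the credit is $0.
Total: $847 + $0 + $0 = $847.

$847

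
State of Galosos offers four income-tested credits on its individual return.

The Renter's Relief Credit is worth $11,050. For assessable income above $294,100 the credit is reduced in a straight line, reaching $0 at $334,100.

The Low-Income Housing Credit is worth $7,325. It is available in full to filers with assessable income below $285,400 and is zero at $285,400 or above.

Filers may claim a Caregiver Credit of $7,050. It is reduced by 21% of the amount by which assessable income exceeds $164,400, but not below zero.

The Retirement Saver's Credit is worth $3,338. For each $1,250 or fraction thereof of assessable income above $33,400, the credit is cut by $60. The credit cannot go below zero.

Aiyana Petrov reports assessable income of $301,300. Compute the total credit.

$9,061

Renter's Relief Credit: $301,300 is $7,200 into a $40,000 phase-out range, leaving 32,800/40,000 of the credit: $11,050 × 32,800/40,000 = $9,061.
Low-Income Housing Credit: $301,300 meets or exceeds the $285,400 cutoff, so the credit is $0.
Caregiver Credit: 21% of the $136,900 excess over $164,400 is $28,749 ≥ base, so the credit is $0.
Retirement Saver's Credit: income exceeds $33,400 by $267,900 → 215 increments × $60 = $12,900 ≥ base, so the credit is $0.
Total: $9,061 + $0 + $0 + $0 = $9,061.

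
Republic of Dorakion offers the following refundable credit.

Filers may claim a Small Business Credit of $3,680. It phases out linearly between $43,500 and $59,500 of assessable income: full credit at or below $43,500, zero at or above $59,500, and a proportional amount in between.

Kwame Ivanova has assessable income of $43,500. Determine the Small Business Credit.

Small Business Credit: $43,500 is at or below the $43,500 threshold, so the full $3,680 applies.

$3,680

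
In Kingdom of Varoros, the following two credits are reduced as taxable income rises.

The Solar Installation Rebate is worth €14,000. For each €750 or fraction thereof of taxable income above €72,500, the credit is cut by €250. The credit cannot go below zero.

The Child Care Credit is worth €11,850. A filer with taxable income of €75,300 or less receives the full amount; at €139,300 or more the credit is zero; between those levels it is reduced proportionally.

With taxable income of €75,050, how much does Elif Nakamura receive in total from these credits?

Solar Installation Rebate: income exceeds €72,500 by €2,550, which is 4 full-or-partial €750 increments; reduction = 4 × €250 = €1,000, leaving €13,000.
Child Care Credit: €75,050 is at or below the €75,300 threshold, so the full €11,850 applies.
Total: €13,000 + €11,850 = €24,850.

€24,850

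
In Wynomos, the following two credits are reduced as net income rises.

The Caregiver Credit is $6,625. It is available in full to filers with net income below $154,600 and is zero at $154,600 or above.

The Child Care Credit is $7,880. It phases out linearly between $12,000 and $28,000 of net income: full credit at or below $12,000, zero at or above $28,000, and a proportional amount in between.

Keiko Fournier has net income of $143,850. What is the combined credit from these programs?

Caregiver Credit: $143,850 is below the $154,600 cutoff, so the full $6,625 applies.
Child Care Credit: $143,850 is at or above $28,000, so the credit is $0.
Total: $6,625 + $0 = $6,625.

$6,625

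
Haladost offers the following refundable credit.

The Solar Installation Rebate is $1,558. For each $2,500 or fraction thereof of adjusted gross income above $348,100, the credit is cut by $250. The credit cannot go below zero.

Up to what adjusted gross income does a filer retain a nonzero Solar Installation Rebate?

$363,100

After 6 increments the reduction is 6 × $250 = $1,500, leaving $58; one more increment wipes it out. Increment 6 ends at excess 6 × $2,500 = $15,000, so the highest qualifying income is $348,100 + $15,000 = $363,100.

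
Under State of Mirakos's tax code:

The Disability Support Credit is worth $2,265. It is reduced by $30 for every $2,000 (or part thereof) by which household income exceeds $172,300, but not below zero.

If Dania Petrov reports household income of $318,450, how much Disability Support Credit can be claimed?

Disability Support Credit: income exceeds $172,300 by $146,150, which is 74 full-or-partial $2,000 increments; reduction = 74 × $30 = $2,220, leaving $45.

$45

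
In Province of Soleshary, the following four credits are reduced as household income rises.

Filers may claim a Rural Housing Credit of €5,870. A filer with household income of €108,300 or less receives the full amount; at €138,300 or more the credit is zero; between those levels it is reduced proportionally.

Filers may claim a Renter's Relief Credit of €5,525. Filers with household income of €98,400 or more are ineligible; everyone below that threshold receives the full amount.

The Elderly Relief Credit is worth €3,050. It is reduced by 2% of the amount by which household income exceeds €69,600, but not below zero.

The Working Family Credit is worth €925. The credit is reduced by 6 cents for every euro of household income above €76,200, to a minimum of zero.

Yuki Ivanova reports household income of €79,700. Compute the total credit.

€14,958

Rural Housing Credit: €79,700 is at or below the €108,300 threshold, so the full €5,870 applies.
Renter's Relief Credit: €79,700 is below the €98,400 cutoff, so the full €5,525 applies.
Elderly Relief Credit: 2% of the €10,100 excess over €69,600 is €202; credit = €3,050 − €202 = €2,848.
Working Family Credit: 6% of the €3,500 excess over €76,200 is €210; credit = €925 − €210 = €715.
Total: €5,870 + €5,525 + €2,848 + €715 = €14,958.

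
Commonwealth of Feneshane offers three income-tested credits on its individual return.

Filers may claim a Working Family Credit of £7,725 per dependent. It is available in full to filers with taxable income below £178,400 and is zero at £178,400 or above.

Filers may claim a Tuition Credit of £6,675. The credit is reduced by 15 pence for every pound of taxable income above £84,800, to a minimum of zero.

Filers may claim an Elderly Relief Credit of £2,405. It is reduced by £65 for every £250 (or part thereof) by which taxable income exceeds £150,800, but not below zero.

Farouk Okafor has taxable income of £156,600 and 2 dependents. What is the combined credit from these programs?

£16,295

Working Family Credit: base = 2 × £7,725 = £15,450. £156,600 is below the £178,400 cutoff, so the full £15,450 applies.
Tuition Credit: 15% of the £71,800 excess over £84,800 is £10,770 ≥ base, so the credit is £0.
Elderly Relief Credit: income exceeds £150,800 by £5,800, which is 24 full-or-partial £250 increments; reduction = 24 × £65 = £1,560, leaving £845.
Total: £15,450 + £0 + £845 = £16,295.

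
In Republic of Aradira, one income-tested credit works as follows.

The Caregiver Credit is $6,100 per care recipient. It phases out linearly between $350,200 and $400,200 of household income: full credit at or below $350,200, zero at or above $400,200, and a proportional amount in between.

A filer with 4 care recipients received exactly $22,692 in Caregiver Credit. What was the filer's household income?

Full credit = 4 × $6,100 = $24,400.
$22,692 is 22,692/24,400 of the full $24,400, so 1,708/24,400 of the $50,000 range has been used: income = $350,200 + $50,000 × 1,708/24,400 = $353,700.

$353,700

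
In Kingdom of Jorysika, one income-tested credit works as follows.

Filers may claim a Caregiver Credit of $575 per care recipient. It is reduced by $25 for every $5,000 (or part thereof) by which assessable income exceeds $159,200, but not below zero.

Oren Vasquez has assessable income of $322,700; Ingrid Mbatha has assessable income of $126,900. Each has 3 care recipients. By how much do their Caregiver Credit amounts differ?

$825

Oren ($322,700): Caregiver Credit: base = 3 × $575 = $1,725. income exceeds $159,200 by $163,500, which is 33 full-or-partial $5,000 increments; reduction = 33 × $25 = $825, leaving $900.
Ingrid ($126,900): Caregiver Credit: base = 3 × $575 = $1,725. $126,900 is at or below the $159,200 threshold, so the full $1,725 applies.
Difference: |$900 − $1,725| = $825.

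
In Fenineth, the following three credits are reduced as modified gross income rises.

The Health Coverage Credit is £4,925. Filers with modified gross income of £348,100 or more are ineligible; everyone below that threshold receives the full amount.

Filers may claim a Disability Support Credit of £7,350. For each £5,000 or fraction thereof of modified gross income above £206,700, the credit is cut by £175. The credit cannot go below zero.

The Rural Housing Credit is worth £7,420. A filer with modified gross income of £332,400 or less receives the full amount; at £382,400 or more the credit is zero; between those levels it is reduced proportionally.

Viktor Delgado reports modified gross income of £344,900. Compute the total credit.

Health Coverage Credit: £344,900 is below the £348,100 cutoff, so the full £4,925 applies.
Disability Support Credit: income exceeds £206,700 by £138,200, which is 28 full-or-partial £5,000 increments; reduction = 28 × £175 = £4,900, leaving £2,450.
Rural Housing Credit: £344,900 is £12,500 into a £50,000 phase-out range, leaving 37,500/50,000 of the credit: £7,420 × 37,500/50,000 = £5,565.
Total: £4,925 + £2,450 + £5,565 = £12,940.

£12,940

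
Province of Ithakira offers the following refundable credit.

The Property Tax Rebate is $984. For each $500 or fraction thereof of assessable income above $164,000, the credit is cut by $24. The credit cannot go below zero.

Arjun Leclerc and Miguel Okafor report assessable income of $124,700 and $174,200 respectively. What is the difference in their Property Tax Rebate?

$504

Arjun ($124,700): Property Tax Rebate: $124,700 is at or below the $164,000 threshold, so the full $984 applies.
Miguel ($174,200): Property Tax Rebate: income exceeds $164,000 by $10,200, which is 21 full-or-partial $500 increments; reduction = 21 × $24 = $504, leaving $480.
Difference: |$984 − $480| = $504.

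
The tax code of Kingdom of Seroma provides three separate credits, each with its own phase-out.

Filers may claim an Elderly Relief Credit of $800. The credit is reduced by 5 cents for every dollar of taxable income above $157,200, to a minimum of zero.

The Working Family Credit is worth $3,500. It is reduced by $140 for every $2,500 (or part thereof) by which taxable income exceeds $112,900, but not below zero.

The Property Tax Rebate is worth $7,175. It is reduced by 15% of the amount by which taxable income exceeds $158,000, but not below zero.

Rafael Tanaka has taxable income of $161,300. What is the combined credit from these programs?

Elderly Relief Credit: 5% of the $4,100 excess over $157,200 is $205; credit = $800 − $205 = $595.
Working Family Credit: income exceeds $112,900 by $48,400, which is 20 full-or-partial $2,500 increments; reduction = 20 × $140 = $2,800, leaving $700.
Property Tax Rebate: 15% of the $3,300 excess over $158,000 is $495; credit = $7,175 − $495 = $6,680.
Total: $595 + $700 + $6,680 = $7,975.

$7,975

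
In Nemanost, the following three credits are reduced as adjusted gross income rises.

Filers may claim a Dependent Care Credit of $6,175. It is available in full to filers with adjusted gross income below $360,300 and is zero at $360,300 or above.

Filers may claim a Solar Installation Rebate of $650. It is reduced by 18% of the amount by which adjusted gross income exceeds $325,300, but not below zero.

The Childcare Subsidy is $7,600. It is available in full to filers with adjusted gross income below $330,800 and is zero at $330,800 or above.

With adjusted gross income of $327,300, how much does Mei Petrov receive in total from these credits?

$14,065

Dependent Care Credit: $327,300 is below the $360,300 cutoff, so the full $6,175 applies.
Solar Installation Rebate: 18% of the $2,000 excess over $325,300 is $360; credit = $650 − $360 = $290.
Childcare Subsidy: $327,300 is below the $330,800 cutoff, so the full $7,600 applies.
Total: $6,175 + $290 + $7,600 = $14,065.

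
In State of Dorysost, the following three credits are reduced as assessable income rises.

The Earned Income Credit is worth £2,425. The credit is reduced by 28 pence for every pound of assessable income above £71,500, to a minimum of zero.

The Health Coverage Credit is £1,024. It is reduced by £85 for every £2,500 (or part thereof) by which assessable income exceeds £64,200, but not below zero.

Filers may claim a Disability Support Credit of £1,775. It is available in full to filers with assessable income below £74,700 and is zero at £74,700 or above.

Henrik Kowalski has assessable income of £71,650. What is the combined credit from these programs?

Earned Income Credit: 28% of the £150 excess over £71,500 is £42; credit = £2,425 − £42 = £2,383.
Health Coverage Credit: income exceeds £64,200 by £7,450, which is 3 full-or-partial £2,500 increments; reduction = 3 × £85 = £255, leaving £769.
Disability Support Credit: £71,650 is below the £74,700 cutoff, so the full £1,775 applies.
Total: £2,383 + £769 + £1,775 = £4,927.

£4,927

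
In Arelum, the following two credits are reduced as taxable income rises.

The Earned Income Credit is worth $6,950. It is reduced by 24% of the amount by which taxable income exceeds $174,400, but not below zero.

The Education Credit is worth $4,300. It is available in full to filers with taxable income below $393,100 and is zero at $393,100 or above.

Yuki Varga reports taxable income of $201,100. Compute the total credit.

Earned Income Credit: 24% of the $26,700 excess over $174,400 is $6,408; credit = $6,950 − $6,408 = $542.
Education Credit: $201,100 is below the $393,100 cutoff, so the full $4,300 applies.
Total: $542 + $4,300 = $4,842.

$4,842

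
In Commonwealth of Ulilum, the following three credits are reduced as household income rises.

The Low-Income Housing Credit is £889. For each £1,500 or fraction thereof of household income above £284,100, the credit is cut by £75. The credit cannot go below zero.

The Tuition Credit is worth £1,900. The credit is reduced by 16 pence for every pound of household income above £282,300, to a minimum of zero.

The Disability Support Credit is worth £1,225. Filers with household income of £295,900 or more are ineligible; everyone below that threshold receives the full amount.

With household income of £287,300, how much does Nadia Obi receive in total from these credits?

Low-Income Housing Credit: income exceeds £284,100 by £3,200, which is 3 full-or-partial £1,500 increments; reduction = 3 × £75 = £225, leaving £664.
Tuition Credit: 16% of the £5,000 excess over £282,300 is £800; credit = £1,900 − £800 = £1,100.
Disability Support Credit: £287,300 is below the £295,900 cutoff, so the full £1,225 applies.
Total: £664 + £1,100 + £1,225 = £2,989.

£2,989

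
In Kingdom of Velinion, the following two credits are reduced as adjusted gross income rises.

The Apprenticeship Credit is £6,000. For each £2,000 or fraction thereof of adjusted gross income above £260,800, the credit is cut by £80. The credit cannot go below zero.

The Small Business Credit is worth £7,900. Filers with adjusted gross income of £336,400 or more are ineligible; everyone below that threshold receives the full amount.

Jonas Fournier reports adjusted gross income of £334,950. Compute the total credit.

£10,860

Apprenticeship Credit: income exceeds £260,800 by £74,150, which is 38 full-or-partial £2,000 increments; reduction = 38 × £80 = £3,040, leaving £2,960.
Small Business Credit: £334,950 is below the £336,400 cutoff, so the full £7,900 applies.
Total: £2,960 + £7,900 = £10,860.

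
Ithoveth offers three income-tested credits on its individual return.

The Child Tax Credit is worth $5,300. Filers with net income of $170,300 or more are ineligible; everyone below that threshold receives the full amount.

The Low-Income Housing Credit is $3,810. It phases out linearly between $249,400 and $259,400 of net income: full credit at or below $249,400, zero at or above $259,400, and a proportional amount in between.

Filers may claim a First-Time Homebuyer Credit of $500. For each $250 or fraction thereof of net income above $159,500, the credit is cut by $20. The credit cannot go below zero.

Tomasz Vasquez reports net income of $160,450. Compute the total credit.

$9,530

Child Tax Credit: $160,450 is below the $170,300 cutoff, so the full $5,300 applies.
Low-Income Housing Credit: $160,450 is at or below the $249,400 threshold, so the full $3,810 applies.
First-Time Homebuyer Credit: income exceeds $159,500 by $950, which is 4 full-or-partial $250 increments; reduction = 4 × $20 = $80, leaving $420.
Total: $5,300 + $3,810 + $420 = $9,530.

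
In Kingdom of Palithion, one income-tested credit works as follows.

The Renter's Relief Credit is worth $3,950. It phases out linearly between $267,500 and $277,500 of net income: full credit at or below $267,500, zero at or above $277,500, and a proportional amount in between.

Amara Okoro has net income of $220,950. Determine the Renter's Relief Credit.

$3,950

Renter's Relief Credit: $220,950 is at or below the $267,500 threshold, so the full $3,950 applies.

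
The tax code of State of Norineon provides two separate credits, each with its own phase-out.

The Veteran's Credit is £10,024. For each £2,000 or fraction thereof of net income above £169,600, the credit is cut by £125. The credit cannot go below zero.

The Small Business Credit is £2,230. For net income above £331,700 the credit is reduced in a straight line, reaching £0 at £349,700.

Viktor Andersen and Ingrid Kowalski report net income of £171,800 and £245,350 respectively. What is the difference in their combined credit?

£4,500

Viktor (£171,800): Veteran's Credit: income exceeds £169,600 by £2,200, which is 2 full-or-partial £2,000 increments; reduction = 2 × £125 = £250, leaving £9,774. Small Business Credit: £171,800 is at or below the £331,700 threshold, so the full £2,230 applies. total £9,774 + £2,230 = £12,004
Ingrid (£245,350): Veteran's Credit: income exceeds £169,600 by £75,750, which is 38 full-or-partial £2,000 increments; reduction = 38 × £125 = £4,750, leaving £5,274. Small Business Credit: £245,350 is at or below the £331,700 threshold, so the full £2,230 applies. total £5,274 + £2,230 = £7,504
Difference: |£12,004 − £7,504| = £4,500.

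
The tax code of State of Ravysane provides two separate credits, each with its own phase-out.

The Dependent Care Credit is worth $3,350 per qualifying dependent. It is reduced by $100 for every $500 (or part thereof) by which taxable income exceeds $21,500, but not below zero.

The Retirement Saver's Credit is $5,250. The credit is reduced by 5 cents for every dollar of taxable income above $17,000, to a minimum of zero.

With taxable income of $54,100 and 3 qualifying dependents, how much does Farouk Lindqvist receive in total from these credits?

$6,845

Dependent Care Credit: base = 3 × $3,350 = $10,050. income exceeds $21,500 by $32,600, which is 66 full-or-partial $500 increments; reduction = 66 × $100 = $6,600, leaving $3,450.
Retirement Saver's Credit: 5% of the $37,100 excess over $17,000 is $1,855; credit = $5,250 − $1,855 = $3,395.
Total: $3,450 + $3,395 = $6,845.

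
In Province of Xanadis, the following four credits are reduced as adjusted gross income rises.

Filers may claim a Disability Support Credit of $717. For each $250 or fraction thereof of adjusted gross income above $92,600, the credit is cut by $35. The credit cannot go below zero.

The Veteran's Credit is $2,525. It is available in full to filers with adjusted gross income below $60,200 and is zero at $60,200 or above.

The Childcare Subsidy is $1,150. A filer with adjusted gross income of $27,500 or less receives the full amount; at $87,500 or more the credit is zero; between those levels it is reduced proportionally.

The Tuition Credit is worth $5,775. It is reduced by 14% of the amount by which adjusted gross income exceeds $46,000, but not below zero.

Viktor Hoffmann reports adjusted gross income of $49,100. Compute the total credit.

$9,319

Disability Support Credit: $49,100 is at or below the $92,600 threshold, so the full $717 applies.
Veteran's Credit: $49,100 is below the $60,200 cutoff, so the full $2,525 applies.
Childcare Subsidy: $49,100 is $21,600 into a $60,000 phase-out range, leaving 38,400/60,000 of the credit: $1,150 × 38,400/60,000 = $736.
Tuition Credit: 14% of the $3,100 excess over $46,000 is $434; credit = $5,775 − $434 = $5,341.
Total: $717 + $2,525 + $736 + $5,341 = $9,319.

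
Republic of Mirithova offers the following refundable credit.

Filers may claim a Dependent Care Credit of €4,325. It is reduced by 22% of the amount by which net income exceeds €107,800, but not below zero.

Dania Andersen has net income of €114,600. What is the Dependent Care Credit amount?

Dependent Care Credit: 22% of the €6,800 excess over €107,800 is €1,496; credit = €4,325 − €1,496 = €2,829.

€2,829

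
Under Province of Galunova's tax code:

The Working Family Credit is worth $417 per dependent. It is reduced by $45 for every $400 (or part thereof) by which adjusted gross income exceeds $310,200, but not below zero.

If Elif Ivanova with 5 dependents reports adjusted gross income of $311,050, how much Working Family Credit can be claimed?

$1,950

Working Family Credit: base = 5 × $417 = $2,085. income exceeds $310,200 by $850, which is 3 full-or-partial $400 increments; reduction = 3 × $45 = $135, leaving $1,950.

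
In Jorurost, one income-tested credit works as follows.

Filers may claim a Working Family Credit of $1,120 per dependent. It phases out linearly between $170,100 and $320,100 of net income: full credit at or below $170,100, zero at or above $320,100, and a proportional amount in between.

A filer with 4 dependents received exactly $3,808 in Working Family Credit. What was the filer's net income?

Full credit = 4 × $1,120 = $4,480.
$3,808 is 3,808/4,480 of the full $4,480, so 672/4,480 of the $150,000 range has been used: income = $170,100 + $150,000 × 672/4,480 = $192,600.

$192,600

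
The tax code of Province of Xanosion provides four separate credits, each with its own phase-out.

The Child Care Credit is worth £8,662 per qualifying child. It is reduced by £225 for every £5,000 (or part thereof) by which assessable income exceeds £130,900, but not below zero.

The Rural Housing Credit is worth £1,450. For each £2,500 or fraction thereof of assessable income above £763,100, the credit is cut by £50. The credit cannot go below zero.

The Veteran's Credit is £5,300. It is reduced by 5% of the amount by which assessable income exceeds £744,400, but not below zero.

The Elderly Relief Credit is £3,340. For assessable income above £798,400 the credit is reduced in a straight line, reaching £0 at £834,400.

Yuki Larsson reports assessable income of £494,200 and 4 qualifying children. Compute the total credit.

Child Care Credit: base = 4 × £8,662 = £34,648. income exceeds £130,900 by £363,300, which is 73 full-or-partial £5,000 increments; reduction = 73 × £225 = £16,425, leaving £18,223.
Rural Housing Credit: £494,200 is at or below the £763,100 threshold, so the full £1,450 applies.
Veteran's Credit: £494,200 is at or below the £744,400 threshold, so the full £5,300 applies.
Elderly Relief Credit: £494,200 is at or below the £798,400 threshold, so the full £3,340 applies.
Total: £18,223 + £1,450 + £5,300 + £3,340 = £28,313.

£28,313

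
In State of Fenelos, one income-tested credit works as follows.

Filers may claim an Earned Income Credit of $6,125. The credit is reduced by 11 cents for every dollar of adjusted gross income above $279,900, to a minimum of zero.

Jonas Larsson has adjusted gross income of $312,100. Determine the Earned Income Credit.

Earned Income Credit: 11% of the $32,200 excess over $279,900 is $3,542; credit = $6,125 − $3,542 = $2,583.

$2,583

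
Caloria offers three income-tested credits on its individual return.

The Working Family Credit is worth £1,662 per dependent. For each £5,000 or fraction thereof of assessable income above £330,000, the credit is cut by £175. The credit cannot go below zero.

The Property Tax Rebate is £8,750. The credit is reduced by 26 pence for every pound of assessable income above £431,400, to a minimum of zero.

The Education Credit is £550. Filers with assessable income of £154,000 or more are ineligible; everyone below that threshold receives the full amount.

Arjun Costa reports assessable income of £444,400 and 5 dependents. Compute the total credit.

Working Family Credit: base = 5 × £1,662 = £8,310. income exceeds £330,000 by £114,400, which is 23 full-or-partial £5,000 increments; reduction = 23 × £175 = £4,025, leaving £4,285.
Property Tax Rebate: 26% of the £13,000 excess over £431,400 is £3,380; credit = £8,750 − £3,380 = £5,370.
Education Credit: £444,400 meets or exceeds the £154,000 cutoff, so the credit is £0.
Total: £4,285 + £5,370 + £0 = £9,655.

£9,655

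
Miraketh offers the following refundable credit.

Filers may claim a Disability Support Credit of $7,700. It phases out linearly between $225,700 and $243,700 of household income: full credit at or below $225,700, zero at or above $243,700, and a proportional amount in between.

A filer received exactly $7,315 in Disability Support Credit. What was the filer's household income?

$226,600

$7,315 is 7,315/7,700 of the full $7,700, so 385/7,700 of the $18,000 range has been used: income = $225,700 + $18,000 × 385/7,700 = $226,600.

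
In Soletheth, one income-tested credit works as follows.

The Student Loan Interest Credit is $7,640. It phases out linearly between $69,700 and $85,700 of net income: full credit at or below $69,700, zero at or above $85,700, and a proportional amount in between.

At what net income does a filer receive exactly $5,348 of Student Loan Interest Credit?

$5,348 is 5,348/7,640 of the full $7,640, so 2,292/7,640 of the $16,000 range has been used: income = $69,700 + $16,000 × 2,292/7,640 = $74,500.

$74,500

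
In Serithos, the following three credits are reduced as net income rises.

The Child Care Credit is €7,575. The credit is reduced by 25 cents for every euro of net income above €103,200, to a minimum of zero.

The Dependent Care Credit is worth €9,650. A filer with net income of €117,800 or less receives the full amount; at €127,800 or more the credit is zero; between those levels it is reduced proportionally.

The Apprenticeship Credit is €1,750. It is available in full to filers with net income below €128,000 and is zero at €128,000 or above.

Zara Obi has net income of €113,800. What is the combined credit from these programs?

Child Care Credit: 25% of the €10,600 excess over €103,200 is €2,650; credit = €7,575 − €2,650 = €4,925.
Dependent Care Credit: €113,800 is at or below the €117,800 threshold, so the full €9,650 applies.
Apprenticeship Credit: €113,800 is below the €128,000 cutoff, so the full €1,750 applies.
Total: €4,925 + €9,650 + €1,750 = €16,325.

€16,325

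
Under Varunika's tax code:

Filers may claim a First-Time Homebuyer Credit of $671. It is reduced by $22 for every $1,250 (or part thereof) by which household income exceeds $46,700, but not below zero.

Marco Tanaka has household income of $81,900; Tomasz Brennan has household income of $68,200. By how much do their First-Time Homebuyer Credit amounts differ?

$242

Marco ($81,900): First-Time Homebuyer Credit: income exceeds $46,700 by $35,200, which is 29 full-or-partial $1,250 increments; reduction = 29 × $22 = $638, leaving $33.
Tomasz ($68,200): First-Time Homebuyer Credit: income exceeds $46,700 by $21,500, which is 18 full-or-partial $1,250 increments; reduction = 18 × $22 = $396, leaving $275.
Difference: |$33 − $275| = $242.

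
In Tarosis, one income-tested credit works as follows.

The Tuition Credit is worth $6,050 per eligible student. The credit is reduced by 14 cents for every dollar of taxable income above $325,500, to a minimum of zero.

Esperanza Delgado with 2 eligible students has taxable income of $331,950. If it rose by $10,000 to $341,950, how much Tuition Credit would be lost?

$1,400

At $331,950 — base = 2 × $6,050 = $12,100. 14% of the $6,450 excess over $325,500 is $903; credit = $12,100 − $903 = $11,197.
At $341,950 — base = 2 × $6,050 = $12,100. 14% of the $16,450 excess over $325,500 is $2,303; credit = $12,100 − $2,303 = $9,797.
Lost: $11,197 − $9,797 = $1,400.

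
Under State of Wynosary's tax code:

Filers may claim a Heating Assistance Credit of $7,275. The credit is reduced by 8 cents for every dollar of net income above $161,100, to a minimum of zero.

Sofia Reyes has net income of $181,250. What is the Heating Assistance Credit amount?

Heating Assistance Credit: 8% of the $20,150 excess over $161,100 is $1,612; credit = $7,275 − $1,612 = $5,663.

$5,663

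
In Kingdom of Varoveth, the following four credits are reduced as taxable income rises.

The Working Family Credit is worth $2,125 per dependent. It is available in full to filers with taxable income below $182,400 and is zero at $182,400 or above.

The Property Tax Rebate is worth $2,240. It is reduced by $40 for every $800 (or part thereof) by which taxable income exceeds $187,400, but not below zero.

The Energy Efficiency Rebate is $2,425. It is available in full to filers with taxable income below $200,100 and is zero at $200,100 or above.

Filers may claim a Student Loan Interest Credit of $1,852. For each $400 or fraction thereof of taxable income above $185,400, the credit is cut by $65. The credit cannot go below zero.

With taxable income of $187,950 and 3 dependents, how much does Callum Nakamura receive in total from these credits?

Working Family Credit: base = 3 × $2,125 = $6,375. $187,950 meets or exceeds the $182,400 cutoff, so the credit is $0.
Property Tax Rebate: income exceeds $187,400 by $550, which is 1 full-or-partial $800 increment; reduction = 1 × $40 = $40, leaving $2,200.
Energy Efficiency Rebate: $187,950 is below the $200,100 cutoff, so the full $2,425 applies.
Student Loan Interest Credit: income exceeds $185,400 by $2,550, which is 7 full-or-partial $400 increments; reduction = 7 × $65 = $455, leaving $1,397.
Total: $0 + $2,200 + $2,425 + $1,397 = $6,022.

$6,022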